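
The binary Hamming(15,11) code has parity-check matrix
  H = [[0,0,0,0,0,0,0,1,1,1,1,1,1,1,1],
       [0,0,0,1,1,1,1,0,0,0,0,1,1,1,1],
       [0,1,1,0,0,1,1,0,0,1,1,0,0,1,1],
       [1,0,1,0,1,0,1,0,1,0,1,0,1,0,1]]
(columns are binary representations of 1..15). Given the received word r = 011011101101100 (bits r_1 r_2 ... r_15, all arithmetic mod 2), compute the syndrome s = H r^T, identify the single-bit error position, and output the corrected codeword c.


s = (0, 1, 1, 1)^T, error position = 7, corrected codeword c = 011011001101100

Compute s = H r^T mod 2 one row at a time:
  s_1 = 0 + 1 + 1 + 0 + 1 + 1 + 0 + 0 = 4 ≡ 0 (mod 2).
  s_2 = 0 + 1 + 1 + 1 + 1 + 1 + 0 + 0 = 5 ≡ 1 (mod 2).
  s_3 = 1 + 1 + 1 + 1 + 1 + 0 + 0 + 0 = 5 ≡ 1 (mod 2).
  s_4 = 0 + 1 + 1 + 1 + 1 + 0 + 1 + 0 = 5 ≡ 1 (mod 2).
s = (0, 1, 1, 1)^T — this equals column 7 of H (binary 0111), so error is at position 7.
Correct: flip bit 7 of r = 011011101101100 to get c = 011011001101100.


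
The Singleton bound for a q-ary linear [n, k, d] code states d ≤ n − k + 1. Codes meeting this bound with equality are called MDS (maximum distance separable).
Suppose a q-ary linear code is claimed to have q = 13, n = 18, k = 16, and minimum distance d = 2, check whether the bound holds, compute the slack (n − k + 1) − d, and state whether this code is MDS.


Singleton RHS = n − k + 1 = 3, slack = 1, bound satisfied, not MDS.

Singleton bound: d ≤ n − k + 1.
Here n = 18, k = 16, so n − k + 1 = 3.
Given d = 2, check d ≤ 3: YES.
Slack = (n − k + 1) − d = 1.
The code is NOT MDS (slack = 1 > 0).
Description: the claimed parameters are [18, 16, 2]_13; such a code would be non-MDS.


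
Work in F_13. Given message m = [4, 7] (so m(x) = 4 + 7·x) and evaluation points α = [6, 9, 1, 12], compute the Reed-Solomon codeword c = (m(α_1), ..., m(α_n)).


c = [7, 2, 11, 10]

Message polynomial: m(x) = 4 + 7·x (mod 13).
For each evaluation point α_i, compute m(α_i) mod 13:
  α_1 = 6: Horner steps 7 → 7, so m(6) = 7.
  α_2 = 9: Horner steps 7 → 2, so m(9) = 2.
  α_3 = 1: Horner steps 7 → 11, so m(1) = 11.
  α_4 = 12: Horner steps 7 → 10, so m(12) = 10.
Codeword c = [7, 2, 11, 10] ∈ F_13^4.


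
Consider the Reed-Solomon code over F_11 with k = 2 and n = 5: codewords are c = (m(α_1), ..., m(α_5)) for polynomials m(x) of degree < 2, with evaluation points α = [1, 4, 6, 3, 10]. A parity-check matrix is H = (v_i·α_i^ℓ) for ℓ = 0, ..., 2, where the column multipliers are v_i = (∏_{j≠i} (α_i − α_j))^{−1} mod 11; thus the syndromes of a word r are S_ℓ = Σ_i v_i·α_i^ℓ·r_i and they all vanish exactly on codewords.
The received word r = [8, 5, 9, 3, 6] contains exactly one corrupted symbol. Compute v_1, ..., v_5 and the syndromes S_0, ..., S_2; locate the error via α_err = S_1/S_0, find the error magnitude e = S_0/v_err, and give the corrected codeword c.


S = (7, 7, 7), error at position 1, error magnitude e = 9, c = [10, 5, 9, 3, 6].

Step 1: column multipliers v_i = (∏_{j≠i}(α_i − α_j))^{−1} mod 11.
  i = 1 (α = 1): (1−4)(1−6)(1−3)(1−10) = (−3)·(−5)·(−2)·(−9) = 270 ≡ 6, so v_1 = 6^{−1} = 2 (mod 11).
  i = 2 (α = 4): (4−1)(4−6)(4−3)(4−10) = 3·(−2)·1·(−6) = 36 ≡ 3, so v_2 = 3^{−1} = 4 (mod 11).
  i = 3 (α = 6): (6−1)(6−4)(6−3)(6−10) = 5·2·3·(−4) = −120 ≡ 1, so v_3 = 1^{−1} = 1 (mod 11).
  i = 4 (α = 3): (3−1)(3−4)(3−6)(3−10) = 2·(−1)·(−3)·(−7) = −42 ≡ 2, so v_4 = 2^{−1} = 6 (mod 11).
  i = 5 (α = 10): (10−1)(10−4)(10−6)(10−3) = 9·6·4·7 = 1512 ≡ 5, so v_5 = 5^{−1} = 9 (mod 11).
  v = [2, 4, 1, 6, 9].
Step 2: syndromes of r = [8, 5, 9, 3, 6] (all sums mod 11).
  S_0 = Σ v_i r_i = 2·8 + 4·5 + 1·9 + 6·3 + 9·6 = 117 ≡ 7.
  S_1 = Σ v_i α_i r_i = 2·1·8 + 4·4·5 + 1·6·9 + 6·3·3 + 9·10·6 = 744 ≡ 7.
  α_i^2 mod 11 = [1, 5, 3, 9, 1].
  S_2 = Σ v_i α_i^2 r_i = 2·1·8 + 4·5·5 + 1·3·9 + 6·9·3 + 9·1·6 = 359 ≡ 7.
  S = (7, 7, 7) ≠ 0, so r is not a codeword (an error is present).
Step 3: locate the error. For a single error e at position i, S_ℓ = v_i·e·α_i^ℓ, so α_err = S_1/S_0.
  S_0^{−1} = 7^{−1} = 8 (mod 11), so α_err = 7·8 = 56 ≡ 1 = α_1. Error position i = 1.
  Consistency check: S_2/S_1 = 7·8 = 56 ≡ 1 = α_err ✓ (single-error assumption holds).
Step 4: error magnitude e = S_0/v_1 = S_0·∏_{j≠1}(α_1 − α_j) = 7·6 = 42 ≡ 9 (mod 11).
Step 5: correct position 1: c_1 = r_1 − e = 8 − 9 ≡ 10 (mod 11). Hence c = [10, 5, 9, 3, 6].
  Check: interpolating c through the α_i gives m(x) = 8 + 2·x (degree < 2) with m(α_i) = c_i for every i, so c is indeed a codeword.


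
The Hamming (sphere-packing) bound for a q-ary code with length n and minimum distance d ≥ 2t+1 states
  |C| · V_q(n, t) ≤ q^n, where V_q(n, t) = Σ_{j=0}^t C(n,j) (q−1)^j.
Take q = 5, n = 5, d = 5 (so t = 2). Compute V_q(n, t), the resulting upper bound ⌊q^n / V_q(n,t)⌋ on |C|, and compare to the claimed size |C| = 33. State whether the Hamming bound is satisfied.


V_q(n, t) = 181, q^n = 3125, Hamming bound = 17, |C| = 33 > bound (violated).

Step 1: Compute V_q(n, t) = Σ_{j=0}^2 C(n, j) (q−1)^j.
  j = 0: C(5,0)·(4)^0 = 1·1 = 1.
  j = 1: C(5,1)·(4)^1 = 5·4 = 20.
  j = 2: C(5,2)·(4)^2 = 10·16 = 160.
  V_q(n, t) = 1 + 20 + 160 = 181.
Step 2: q^n = 5^5 = 3125.
Step 3: Hamming bound ⌊q^n / V_q(n,t)⌋ = ⌊3125/181⌋ = 17.
Step 4: Compare |C| = 33 to 17: violated.
The claimed |C| lies above the Hamming bound, so no 5-ary code of length 5 with d ≥ 5 can have 33 codewords.


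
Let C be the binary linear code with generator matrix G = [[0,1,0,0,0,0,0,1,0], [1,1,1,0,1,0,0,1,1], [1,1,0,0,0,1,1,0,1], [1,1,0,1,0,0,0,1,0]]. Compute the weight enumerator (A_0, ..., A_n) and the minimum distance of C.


Weight distribution: A_0 = 1, A_2 = 2, A_4 = 3, A_5 = 6, A_6 = 2, A_7 = 2. Minimum distance d = 2.

Enumerate all 2^4 = 16 messages m ∈ F_2^4.
For each, compute codeword c = mG in F_2^9, then tally its weight.
  m = 0000 → c = 000000000, weight = 0.
  m = 1000 → c = 010000010, weight = 2.
  m = 0100 → c = 111010011, weight = 6.
  m = 1100 → c = 101010001, weight = 4.
  m = 0010 → c = 110001101, weight = 5.
  m = 1010 → c = 100001111, weight = 5.
  m = 0110 → c = 001011110, weight = 5.
  m = 1110 → c = 011011100, weight = 5.
  m = 0001 → c = 110100010, weight = 4.
  m = 1001 → c = 100100000, weight = 2.
  m = 0101 → c = 001110001, weight = 4.
  m = 1101 → c = 011110011, weight = 6.
  m = 0011 → c = 000101111, weight = 5.
  m = 1011 → c = 010101101, weight = 5.
  m = 0111 → c = 111111100, weight = 7.
  m = 1111 → c = 101111110, weight = 7.
Tally weights:
  weight 0: 1 codewords.
  weight 2: 2 codewords.
  weight 4: 3 codewords.
  weight 5: 6 codewords.
  weight 6: 2 codewords.
  weight 7: 2 codewords.
Minimum distance d = smallest w > 0 with A_w > 0 = 2.
Sanity: Σ A_w = 16 = 2^4 = 16 ✓.


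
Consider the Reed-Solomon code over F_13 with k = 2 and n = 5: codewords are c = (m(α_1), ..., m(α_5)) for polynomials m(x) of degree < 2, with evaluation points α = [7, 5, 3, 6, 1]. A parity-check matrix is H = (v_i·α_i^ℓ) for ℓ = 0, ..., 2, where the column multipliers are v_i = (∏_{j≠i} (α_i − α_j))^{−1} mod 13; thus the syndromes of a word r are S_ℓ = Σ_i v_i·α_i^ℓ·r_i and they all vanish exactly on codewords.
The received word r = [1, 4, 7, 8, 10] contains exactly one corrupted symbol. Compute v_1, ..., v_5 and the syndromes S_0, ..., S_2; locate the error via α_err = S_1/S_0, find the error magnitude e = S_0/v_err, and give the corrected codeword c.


S = (7, 3, 5), error at position 4, error magnitude e = 12, c = [1, 4, 7, 9, 10].

Step 1: column multipliers v_i = (∏_{j≠i}(α_i − α_j))^{−1} mod 13.
  i = 1 (α = 7): (7−5)(7−3)(7−6)(7−1) = 2·4·1·6 = 48 ≡ 9, so v_1 = 9^{−1} = 3 (mod 13).
  i = 2 (α = 5): (5−7)(5−3)(5−6)(5−1) = (−2)·2·(−1)·4 = 16 ≡ 3, so v_2 = 3^{−1} = 9 (mod 13).
  i = 3 (α = 3): (3−7)(3−5)(3−6)(3−1) = (−4)·(−2)·(−3)·2 = −48 ≡ 4, so v_3 = 4^{−1} = 10 (mod 13).
  i = 4 (α = 6): (6−7)(6−5)(6−3)(6−1) = (−1)·1·3·5 = −15 ≡ 11, so v_4 = 11^{−1} = 6 (mod 13).
  i = 5 (α = 1): (1−7)(1−5)(1−3)(1−6) = (−6)·(−4)·(−2)·(−5) = 240 ≡ 6, so v_5 = 6^{−1} = 11 (mod 13).
  v = [3, 9, 10, 6, 11].
Step 2: syndromes of r = [1, 4, 7, 8, 10] (all sums mod 13).
  S_0 = Σ v_i r_i = 3·1 + 9·4 + 10·7 + 6·8 + 11·10 = 267 ≡ 7.
  S_1 = Σ v_i α_i r_i = 3·7·1 + 9·5·4 + 10·3·7 + 6·6·8 + 11·1·10 = 809 ≡ 3.
  α_i^2 mod 13 = [10, 12, 9, 10, 1].
  S_2 = Σ v_i α_i^2 r_i = 3·10·1 + 9·12·4 + 10·9·7 + 6·10·8 + 11·1·10 = 1682 ≡ 5.
  S = (7, 3, 5) ≠ 0, so r is not a codeword (an error is present).
Step 3: locate the error. For a single error e at position i, S_ℓ = v_i·e·α_i^ℓ, so α_err = S_1/S_0.
  S_0^{−1} = 7^{−1} = 2 (mod 13), so α_err = 3·2 = 6 ≡ 6 = α_4. Error position i = 4.
  Consistency check: S_2/S_1 = 5·9 = 45 ≡ 6 = α_err ✓ (single-error assumption holds).
Step 4: error magnitude e = S_0/v_4 = S_0·∏_{j≠4}(α_4 − α_j) = 7·11 = 77 ≡ 12 (mod 13).
Step 5: correct position 4: c_4 = r_4 − e = 8 − 12 ≡ 9 (mod 13). Hence c = [1, 4, 7, 9, 10].
  Check: interpolating c through the α_i gives m(x) = 5 + 5·x (degree < 2) with m(α_i) = c_i for every i, so c is indeed a codeword.


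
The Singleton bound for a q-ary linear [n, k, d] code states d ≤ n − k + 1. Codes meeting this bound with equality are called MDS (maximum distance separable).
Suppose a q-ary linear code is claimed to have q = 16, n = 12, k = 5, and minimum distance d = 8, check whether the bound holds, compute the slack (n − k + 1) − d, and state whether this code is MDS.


Singleton RHS = n − k + 1 = 8, slack = 0, bound satisfied, MDS.

Singleton bound: d ≤ n − k + 1.
Here n = 12, k = 5, so n − k + 1 = 8.
Given d = 8, check d ≤ 8: YES.
Slack = (n − k + 1) − d = 0.
The code is MDS (slack = 0).
Description: the claimed parameters are [12, 5, 8]_16; such a code would be MDS (meets Singleton bound).


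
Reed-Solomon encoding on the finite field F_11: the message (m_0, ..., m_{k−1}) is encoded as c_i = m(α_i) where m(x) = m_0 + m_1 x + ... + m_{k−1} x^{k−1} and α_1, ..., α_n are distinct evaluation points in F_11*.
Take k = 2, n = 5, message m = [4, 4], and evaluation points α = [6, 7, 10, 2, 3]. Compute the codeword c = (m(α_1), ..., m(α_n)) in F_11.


c = [6, 10, 0, 1, 5]

Message polynomial: m(x) = 4 + 4·x (mod 11).
For each evaluation point α_i, compute m(α_i) mod 11:
  α_1 = 6: Horner steps 4 → 6, so m(6) = 6.
  α_2 = 7: Horner steps 4 → 10, so m(7) = 10.
  α_3 = 10: Horner steps 4 → 0, so m(10) = 0.
  α_4 = 2: Horner steps 4 → 1, so m(2) = 1.
  α_5 = 3: Horner steps 4 → 5, so m(3) = 5.
Codeword c = [6, 10, 0, 1, 5] ∈ F_11^5.


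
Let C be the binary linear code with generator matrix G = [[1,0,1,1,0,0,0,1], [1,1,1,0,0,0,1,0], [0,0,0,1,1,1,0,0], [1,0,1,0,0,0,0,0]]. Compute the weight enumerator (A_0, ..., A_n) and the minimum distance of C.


Weight distribution: A_0 = 1, A_2 = 3, A_3 = 2, A_4 = 3, A_5 = 4, A_6 = 1, A_7 = 2. Minimum distance d = 2.

Enumerate all 2^4 = 16 messages m ∈ F_2^4.
For each, compute codeword c = mG in F_2^8, then tally its weight.
  m = 0000 → c = 00000000, weight = 0.
  m = 1000 → c = 10110001, weight = 4.
  m = 0100 → c = 11100010, weight = 4.
  m = 1100 → c = 01010011, weight = 4.
  m = 0010 → c = 00011100, weight = 3.
  m = 1010 → c = 10101101, weight = 5.
  m = 0110 → c = 11111110, weight = 7.
  m = 1110 → c = 01001111, weight = 5.
  m = 0001 → c = 10100000, weight = 2.
  m = 1001 → c = 00010001, weight = 2.
  m = 0101 → c = 01000010, weight = 2.
  m = 1101 → c = 11110011, weight = 6.
  m = 0011 → c = 10111100, weight = 5.
  m = 1011 → c = 00001101, weight = 3.
  m = 0111 → c = 01011110, weight = 5.
  m = 1111 → c = 11101111, weight = 7.
Tally weights:
  weight 0: 1 codewords.
  weight 2: 3 codewords.
  weight 3: 2 codewords.
  weight 4: 3 codewords.
  weight 5: 4 codewords.
  weight 6: 1 codewords.
  weight 7: 2 codewords.
Minimum distance d = smallest w > 0 with A_w > 0 = 2.
Sanity: Σ A_w = 16 = 2^4 = 16 ✓.


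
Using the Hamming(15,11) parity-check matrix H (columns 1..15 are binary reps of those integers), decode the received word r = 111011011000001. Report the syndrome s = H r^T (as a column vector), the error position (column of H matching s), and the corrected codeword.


s = (1, 1, 0, 1)^T, error position = 13, corrected codeword c = 111011011000101

Compute s = H r^T mod 2 one row at a time:
  s_1 = 1 + 1 + 0 + 0 + 0 + 0 + 0 + 1 = 3 ≡ 1 (mod 2).
  s_2 = 0 + 1 + 1 + 0 + 0 + 0 + 0 + 1 = 3 ≡ 1 (mod 2).
  s_3 = 1 + 1 + 1 + 0 + 0 + 0 + 0 + 1 = 4 ≡ 0 (mod 2).
  s_4 = 1 + 1 + 1 + 0 + 1 + 0 + 0 + 1 = 5 ≡ 1 (mod 2).
s = (1, 1, 0, 1)^T — this equals column 13 of H (binary 1101), so error is at position 13.
Correct: flip bit 13 of r = 111011011000001 to get c = 111011011000101.


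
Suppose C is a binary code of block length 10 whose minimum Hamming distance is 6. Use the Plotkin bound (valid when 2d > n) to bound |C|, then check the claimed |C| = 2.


Plotkin bound M ≤ 6; given |C| = 2 ≤ bound (satisfied).

Check applicability: 2d = 12, n = 10.
2d − n = 2 > 0, so Plotkin applies.
Compute d/(2d−n) = 6/2 ≈ 3.0000.
⌊d/(2d−n)⌋ = 3.
Plotkin bound: M ≤ 2·3 = 6.
Given |C| = 2, check: satisfied.
This |C| is below the Plotkin bound.


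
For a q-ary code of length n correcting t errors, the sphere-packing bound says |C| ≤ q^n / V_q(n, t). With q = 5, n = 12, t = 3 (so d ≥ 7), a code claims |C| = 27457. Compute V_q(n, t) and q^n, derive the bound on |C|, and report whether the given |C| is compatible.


V_q(n, t) = 15185, q^n = 244140625, Hamming bound = 16077, |C| = 27457 > bound (violated).

Step 1: Compute V_q(n, t) = Σ_{j=0}^3 C(n, j) (q−1)^j.
  j = 0: C(12,0)·(4)^0 = 1·1 = 1.
  j = 1: C(12,1)·(4)^1 = 12·4 = 48.
  j = 2: C(12,2)·(4)^2 = 66·16 = 1056.
  j = 3: C(12,3)·(4)^3 = 220·64 = 14080.
  V_q(n, t) = 1 + 48 + 1056 + 14080 = 15185.
Step 2: q^n = 5^12 = 244140625.
Step 3: Hamming bound ⌊q^n / V_q(n,t)⌋ = ⌊244140625/15185⌋ = 16077.
Step 4: Compare |C| = 27457 to 16077: violated.
The claimed |C| lies above the Hamming bound, so no 5-ary code of length 12 with d ≥ 7 can have 27457 codewords.


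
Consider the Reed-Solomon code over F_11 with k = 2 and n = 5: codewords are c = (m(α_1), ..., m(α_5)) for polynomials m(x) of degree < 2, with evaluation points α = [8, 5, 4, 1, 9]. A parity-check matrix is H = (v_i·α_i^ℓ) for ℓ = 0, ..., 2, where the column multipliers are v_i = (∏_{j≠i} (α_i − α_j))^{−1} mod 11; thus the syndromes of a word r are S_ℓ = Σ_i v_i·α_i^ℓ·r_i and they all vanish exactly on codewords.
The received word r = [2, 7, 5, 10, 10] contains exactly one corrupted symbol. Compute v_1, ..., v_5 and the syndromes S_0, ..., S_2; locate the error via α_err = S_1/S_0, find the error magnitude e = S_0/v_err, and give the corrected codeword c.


S = (1, 9, 4), error at position 5, error magnitude e = 6, c = [2, 7, 5, 10, 4].

Step 1: column multipliers v_i = (∏_{j≠i}(α_i − α_j))^{−1} mod 11.
  i = 1 (α = 8): (8−5)(8−4)(8−1)(8−9) = 3·4·7·(−1) = −84 ≡ 4, so v_1 = 4^{−1} = 3 (mod 11).
  i = 2 (α = 5): (5−8)(5−4)(5−1)(5−9) = (−3)·1·4·(−4) = 48 ≡ 4, so v_2 = 4^{−1} = 3 (mod 11).
  i = 3 (α = 4): (4−8)(4−5)(4−1)(4−9) = (−4)·(−1)·3·(−5) = −60 ≡ 6, so v_3 = 6^{−1} = 2 (mod 11).
  i = 4 (α = 1): (1−8)(1−5)(1−4)(1−9) = (−7)·(−4)·(−3)·(−8) = 672 ≡ 1, so v_4 = 1^{−1} = 1 (mod 11).
  i = 5 (α = 9): (9−8)(9−5)(9−4)(9−1) = 1·4·5·8 = 160 ≡ 6, so v_5 = 6^{−1} = 2 (mod 11).
  v = [3, 3, 2, 1, 2].
Step 2: syndromes of r = [2, 7, 5, 10, 10] (all sums mod 11).
  S_0 = Σ v_i r_i = 3·2 + 3·7 + 2·5 + 1·10 + 2·10 = 67 ≡ 1.
  S_1 = Σ v_i α_i r_i = 3·8·2 + 3·5·7 + 2·4·5 + 1·1·10 + 2·9·10 = 383 ≡ 9.
  α_i^2 mod 11 = [9, 3, 5, 1, 4].
  S_2 = Σ v_i α_i^2 r_i = 3·9·2 + 3·3·7 + 2·5·5 + 1·1·10 + 2·4·10 = 257 ≡ 4.
  S = (1, 9, 4) ≠ 0, so r is not a codeword (an error is present).
Step 3: locate the error. For a single error e at position i, S_ℓ = v_i·e·α_i^ℓ, so α_err = S_1/S_0.
  S_0^{−1} = 1^{−1} = 1 (mod 11), so α_err = 9·1 = 9 ≡ 9 = α_5. Error position i = 5.
  Consistency check: S_2/S_1 = 4·5 = 20 ≡ 9 = α_err ✓ (single-error assumption holds).
Step 4: error magnitude e = S_0/v_5 = S_0·∏_{j≠5}(α_5 − α_j) = 1·6 = 6 ≡ 6 (mod 11).
Step 5: correct position 5: c_5 = r_5 − e = 10 − 6 ≡ 4 (mod 11). Hence c = [2, 7, 5, 10, 4].
  Check: interpolating c through the α_i gives m(x) = 8 + 2·x (degree < 2) with m(α_i) = c_i for every i, so c is indeed a codeword.


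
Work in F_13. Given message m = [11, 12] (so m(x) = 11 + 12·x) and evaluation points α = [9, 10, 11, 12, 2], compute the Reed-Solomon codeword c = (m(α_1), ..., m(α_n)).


c = [2, 1, 0, 12, 9]

Message polynomial: m(x) = 11 + 12·x (mod 13).
For each evaluation point α_i, compute m(α_i) mod 13:
  α_1 = 9: Horner steps 12 → 2, so m(9) = 2.
  α_2 = 10: Horner steps 12 → 1, so m(10) = 1.
  α_3 = 11: Horner steps 12 → 0, so m(11) = 0.
  α_4 = 12: Horner steps 12 → 12, so m(12) = 12.
  α_5 = 2: Horner steps 12 → 9, so m(2) = 9.
Codeword c = [2, 1, 0, 12, 9] ∈ F_13^5.


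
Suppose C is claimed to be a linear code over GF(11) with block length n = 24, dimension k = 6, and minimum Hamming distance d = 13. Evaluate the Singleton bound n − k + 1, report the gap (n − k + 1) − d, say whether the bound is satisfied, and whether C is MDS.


Singleton RHS = n − k + 1 = 19, slack = 6, bound satisfied, not MDS.

Singleton bound: d ≤ n − k + 1.
Here n = 24, k = 6, so n − k + 1 = 19.
Given d = 13, check d ≤ 19: YES.
Slack = (n − k + 1) − d = 6.
The code is NOT MDS (slack = 6 > 0).
Description: the claimed parameters are [24, 6, 13]_11; such a code would be non-MDS.


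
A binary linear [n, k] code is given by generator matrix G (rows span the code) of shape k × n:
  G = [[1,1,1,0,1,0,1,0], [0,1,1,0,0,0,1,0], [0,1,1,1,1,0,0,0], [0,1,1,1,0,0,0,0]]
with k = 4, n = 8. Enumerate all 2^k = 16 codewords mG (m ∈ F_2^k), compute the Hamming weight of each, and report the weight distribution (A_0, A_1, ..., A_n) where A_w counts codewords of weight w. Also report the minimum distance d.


Weight distribution: A_0 = 1, A_1 = 2, A_2 = 2, A_3 = 4, A_4 = 5, A_5 = 2. Minimum distance d = 1.

Enumerate all 2^4 = 16 messages m ∈ F_2^4.
For each, compute codeword c = mG in F_2^8, then tally its weight.
  m = 0000 → c = 00000000, weight = 0.
  m = 1000 → c = 11101010, weight = 5.
  m = 0100 → c = 01100010, weight = 3.
  m = 1100 → c = 10001000, weight = 2.
  m = 0010 → c = 01111000, weight = 4.
  m = 1010 → c = 10010010, weight = 3.
  m = 0110 → c = 00011010, weight = 3.
  m = 1110 → c = 11110000, weight = 4.
  m = 0001 → c = 01110000, weight = 3.
  m = 1001 → c = 10011010, weight = 4.
  m = 0101 → c = 00010010, weight = 2.
  m = 1101 → c = 11111000, weight = 5.
  m = 0011 → c = 00001000, weight = 1.
  m = 1011 → c = 11100010, weight = 4.
  m = 0111 → c = 01101010, weight = 4.
  m = 1111 → c = 10000000, weight = 1.
Tally weights:
  weight 0: 1 codewords.
  weight 1: 2 codewords.
  weight 2: 2 codewords.
  weight 3: 4 codewords.
  weight 4: 5 codewords.
  weight 5: 2 codewords.
Minimum distance d = smallest w > 0 with A_w > 0 = 1.
Sanity: Σ A_w = 16 = 2^4 = 16 ✓.


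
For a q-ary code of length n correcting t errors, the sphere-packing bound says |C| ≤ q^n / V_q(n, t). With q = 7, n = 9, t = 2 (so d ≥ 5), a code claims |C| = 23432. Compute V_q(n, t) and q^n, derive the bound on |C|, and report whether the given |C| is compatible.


V_q(n, t) = 1351, q^n = 40353607, Hamming bound = 29869, |C| = 23432 ≤ bound (satisfied).

Step 1: Compute V_q(n, t) = Σ_{j=0}^2 C(n, j) (q−1)^j.
  j = 0: C(9,0)·(6)^0 = 1·1 = 1.
  j = 1: C(9,1)·(6)^1 = 9·6 = 54.
  j = 2: C(9,2)·(6)^2 = 36·36 = 1296.
  V_q(n, t) = 1 + 54 + 1296 = 1351.
Step 2: q^n = 7^9 = 40353607.
Step 3: Hamming bound ⌊q^n / V_q(n,t)⌋ = ⌊40353607/1351⌋ = 29869.
Step 4: Compare |C| = 23432 to 29869: satisfied.
The claimed |C| lies below the Hamming bound.


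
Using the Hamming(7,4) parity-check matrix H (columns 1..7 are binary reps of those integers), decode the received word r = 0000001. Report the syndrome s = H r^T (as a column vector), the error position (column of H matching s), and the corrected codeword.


s = (1, 1, 1)^T, error position = 7, corrected codeword c = 0000000

Compute s = H r^T mod 2 one row at a time:
  s_1 = 0 + 0 + 0 + 1 = 1 ≡ 1 (mod 2).
  s_2 = 0 + 0 + 0 + 1 = 1 ≡ 1 (mod 2).
  s_3 = 0 + 0 + 0 + 1 = 1 ≡ 1 (mod 2).
s = (1, 1, 1)^T — this equals column 7 of H (binary 111), so error is at position 7.
Correct: flip bit 7 of r = 0000001 to get c = 0000000.


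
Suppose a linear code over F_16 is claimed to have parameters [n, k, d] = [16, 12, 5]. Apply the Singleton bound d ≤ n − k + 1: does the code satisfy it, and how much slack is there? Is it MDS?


Singleton RHS = n − k + 1 = 5, slack = 0, bound satisfied, MDS.

Singleton bound: d ≤ n − k + 1.
Here n = 16, k = 12, so n − k + 1 = 5.
Given d = 5, check d ≤ 5: YES.
Slack = (n − k + 1) − d = 0.
The code is MDS (slack = 0).
Description: the claimed parameters are [16, 12, 5]_16; such a code would be MDS (meets Singleton bound).


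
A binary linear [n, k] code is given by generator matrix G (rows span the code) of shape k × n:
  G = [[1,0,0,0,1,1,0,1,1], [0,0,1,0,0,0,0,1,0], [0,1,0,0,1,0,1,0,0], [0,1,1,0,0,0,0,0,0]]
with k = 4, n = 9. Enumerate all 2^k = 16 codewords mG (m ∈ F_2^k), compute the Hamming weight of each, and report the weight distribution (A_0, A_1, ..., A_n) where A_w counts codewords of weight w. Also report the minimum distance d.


Weight distribution: A_0 = 1, A_2 = 3, A_3 = 3, A_4 = 1, A_5 = 4, A_6 = 3, A_7 = 1. Minimum distance d = 2.

Enumerate all 2^4 = 16 messages m ∈ F_2^4.
For each, compute codeword c = mG in F_2^9, then tally its weight.
  m = 0000 → c = 000000000, weight = 0.
  m = 1000 → c = 100011011, weight = 5.
  m = 0100 → c = 001000010, weight = 2.
  m = 1100 → c = 101011001, weight = 5.
  m = 0010 → c = 010010100, weight = 3.
  m = 1010 → c = 110001111, weight = 6.
  m = 0110 → c = 011010110, weight = 5.
  m = 1110 → c = 111001101, weight = 6.
  m = 0001 → c = 011000000, weight = 2.
  m = 1001 → c = 111011011, weight = 7.
  m = 0101 → c = 010000010, weight = 2.
  m = 1101 → c = 110011001, weight = 5.
  m = 0011 → c = 001010100, weight = 3.
  m = 1011 → c = 101001111, weight = 6.
  m = 0111 → c = 000010110, weight = 3.
  m = 1111 → c = 100001101, weight = 4.
Tally weights:
  weight 0: 1 codewords.
  weight 2: 3 codewords.
  weight 3: 3 codewords.
  weight 4: 1 codewords.
  weight 5: 4 codewords.
  weight 6: 3 codewords.
  weight 7: 1 codewords.
Minimum distance d = smallest w > 0 with A_w > 0 = 2.
Sanity: Σ A_w = 16 = 2^4 = 16 ✓.


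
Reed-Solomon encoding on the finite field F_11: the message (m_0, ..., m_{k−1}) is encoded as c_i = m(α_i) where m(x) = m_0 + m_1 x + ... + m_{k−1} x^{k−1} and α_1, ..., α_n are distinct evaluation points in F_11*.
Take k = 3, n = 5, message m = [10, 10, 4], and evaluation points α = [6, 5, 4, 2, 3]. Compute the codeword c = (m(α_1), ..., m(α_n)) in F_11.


c = [5, 6, 4, 2, 10]

Message polynomial: m(x) = 10 + 10·x + 4·x^2 (mod 11).
For each evaluation point α_i, compute m(α_i) mod 11:
  α_1 = 6: Horner steps 4 → 1 → 5, so m(6) = 5.
  α_2 = 5: Horner steps 4 → 8 → 6, so m(5) = 6.
  α_3 = 4: Horner steps 4 → 4 → 4, so m(4) = 4.
  α_4 = 2: Horner steps 4 → 7 → 2, so m(2) = 2.
  α_5 = 3: Horner steps 4 → 0 → 10, so m(3) = 10.
Codeword c = [5, 6, 4, 2, 10] ∈ F_11^5.


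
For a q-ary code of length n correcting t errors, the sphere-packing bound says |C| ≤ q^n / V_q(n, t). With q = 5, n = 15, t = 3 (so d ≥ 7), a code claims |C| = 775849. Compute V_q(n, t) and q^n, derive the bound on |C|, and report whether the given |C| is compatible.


V_q(n, t) = 30861, q^n = 30517578125, Hamming bound = 988871, |C| = 775849 ≤ bound (satisfied).

Step 1: Compute V_q(n, t) = Σ_{j=0}^3 C(n, j) (q−1)^j.
  j = 0: C(15,0)·(4)^0 = 1·1 = 1.
  j = 1: C(15,1)·(4)^1 = 15·4 = 60.
  j = 2: C(15,2)·(4)^2 = 105·16 = 1680.
  j = 3: C(15,3)·(4)^3 = 455·64 = 29120.
  V_q(n, t) = 1 + 60 + 1680 + 29120 = 30861.
Step 2: q^n = 5^15 = 30517578125.
Step 3: Hamming bound ⌊q^n / V_q(n,t)⌋ = ⌊30517578125/30861⌋ = 988871.
Step 4: Compare |C| = 775849 to 988871: satisfied.
The claimed |C| lies below the Hamming bound.


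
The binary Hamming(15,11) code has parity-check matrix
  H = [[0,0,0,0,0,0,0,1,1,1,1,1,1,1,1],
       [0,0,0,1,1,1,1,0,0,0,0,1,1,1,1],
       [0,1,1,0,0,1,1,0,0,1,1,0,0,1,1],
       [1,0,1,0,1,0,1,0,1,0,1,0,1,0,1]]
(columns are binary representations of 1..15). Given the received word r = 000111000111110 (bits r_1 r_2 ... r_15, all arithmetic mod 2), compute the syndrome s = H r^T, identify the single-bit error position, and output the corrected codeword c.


s = (1, 0, 0, 1)^T, error position = 9, corrected codeword c = 000111001111110

Compute s = H r^T mod 2 one row at a time:
  s_1 = 0 + 0 + 1 + 1 + 1 + 1 + 1 + 0 = 5 ≡ 1 (mod 2).
  s_2 = 1 + 1 + 1 + 0 + 1 + 1 + 1 + 0 = 6 ≡ 0 (mod 2).
  s_3 = 0 + 0 + 1 + 0 + 1 + 1 + 1 + 0 = 4 ≡ 0 (mod 2).
  s_4 = 0 + 0 + 1 + 0 + 0 + 1 + 1 + 0 = 3 ≡ 1 (mod 2).
s = (1, 0, 0, 1)^T — this equals column 9 of H (binary 1001), so error is at position 9.
Correct: flip bit 9 of r = 000111000111110 to get c = 000111001111110.


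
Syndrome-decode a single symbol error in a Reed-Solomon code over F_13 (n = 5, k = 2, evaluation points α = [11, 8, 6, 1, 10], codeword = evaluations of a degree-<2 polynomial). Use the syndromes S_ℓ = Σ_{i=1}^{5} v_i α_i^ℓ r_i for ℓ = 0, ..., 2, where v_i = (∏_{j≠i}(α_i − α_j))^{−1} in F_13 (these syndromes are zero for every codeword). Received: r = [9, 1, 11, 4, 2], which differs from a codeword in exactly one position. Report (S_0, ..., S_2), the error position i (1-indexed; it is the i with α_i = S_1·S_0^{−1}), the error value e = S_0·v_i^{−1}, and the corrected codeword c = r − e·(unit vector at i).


S = (3, 5, 4), error at position 3, error magnitude e = 11, c = [9, 1, 0, 4, 2].

Step 1: column multipliers v_i = (∏_{j≠i}(α_i − α_j))^{−1} mod 13.
  i = 1 (α = 11): (11−8)(11−6)(11−1)(11−10) = 3·5·10·1 = 150 ≡ 7, so v_1 = 7^{−1} = 2 (mod 13).
  i = 2 (α = 8): (8−11)(8−6)(8−1)(8−10) = (−3)·2·7·(−2) = 84 ≡ 6, so v_2 = 6^{−1} = 11 (mod 13).
  i = 3 (α = 6): (6−11)(6−8)(6−1)(6−10) = (−5)·(−2)·5·(−4) = −200 ≡ 8, so v_3 = 8^{−1} = 5 (mod 13).
  i = 4 (α = 1): (1−11)(1−8)(1−6)(1−10) = (−10)·(−7)·(−5)·(−9) = 3150 ≡ 4, so v_4 = 4^{−1} = 10 (mod 13).
  i = 5 (α = 10): (10−11)(10−8)(10−6)(10−1) = (−1)·2·4·9 = −72 ≡ 6, so v_5 = 6^{−1} = 11 (mod 13).
  v = [2, 11, 5, 10, 11].
Step 2: syndromes of r = [9, 1, 11, 4, 2] (all sums mod 13).
  S_0 = Σ v_i r_i = 2·9 + 11·1 + 5·11 + 10·4 + 11·2 = 146 ≡ 3.
  S_1 = Σ v_i α_i r_i = 2·11·9 + 11·8·1 + 5·6·11 + 10·1·4 + 11·10·2 = 876 ≡ 5.
  α_i^2 mod 13 = [4, 12, 10, 1, 9].
  S_2 = Σ v_i α_i^2 r_i = 2·4·9 + 11·12·1 + 5·10·11 + 10·1·4 + 11·9·2 = 992 ≡ 4.
  S = (3, 5, 4) ≠ 0, so r is not a codeword (an error is present).
Step 3: locate the error. For a single error e at position i, S_ℓ = v_i·e·α_i^ℓ, so α_err = S_1/S_0.
  S_0^{−1} = 3^{−1} = 9 (mod 13), so α_err = 5·9 = 45 ≡ 6 = α_3. Error position i = 3.
  Consistency check: S_2/S_1 = 4·8 = 32 ≡ 6 = α_err ✓ (single-error assumption holds).
Step 4: error magnitude e = S_0/v_3 = S_0·∏_{j≠3}(α_3 − α_j) = 3·8 = 24 ≡ 11 (mod 13).
Step 5: correct position 3: c_3 = r_3 − e = 11 − 11 ≡ 0 (mod 13). Hence c = [9, 1, 0, 4, 2].
  Check: interpolating c through the α_i gives m(x) = 10 + 7·x (degree < 2) with m(α_i) = c_i for every i, so c is indeed a codeword.


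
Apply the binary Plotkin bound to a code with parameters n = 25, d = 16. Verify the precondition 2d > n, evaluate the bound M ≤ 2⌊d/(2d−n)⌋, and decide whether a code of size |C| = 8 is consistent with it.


Plotkin bound M ≤ 4; given |C| = 8 > bound (violated).

Check applicability: 2d = 32, n = 25.
2d − n = 7 > 0, so Plotkin applies.
Compute d/(2d−n) = 16/7 ≈ 2.2857.
⌊d/(2d−n)⌋ = 2.
Plotkin bound: M ≤ 2·2 = 4.
Given |C| = 8, check: VIOLATED.
This |C| is above the Plotkin bound, so no binary code with n = 25, d = 16 and 8 codewords exists.


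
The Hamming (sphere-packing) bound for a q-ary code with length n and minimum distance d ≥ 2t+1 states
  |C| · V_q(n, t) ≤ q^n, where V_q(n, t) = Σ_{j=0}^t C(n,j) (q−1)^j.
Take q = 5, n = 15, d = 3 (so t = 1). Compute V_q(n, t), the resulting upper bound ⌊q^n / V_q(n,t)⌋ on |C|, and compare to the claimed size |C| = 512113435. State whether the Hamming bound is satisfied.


V_q(n, t) = 61, q^n = 30517578125, Hamming bound = 500288165, |C| = 512113435 > bound (violated).

Step 1: Compute V_q(n, t) = Σ_{j=0}^1 C(n, j) (q−1)^j.
  j = 0: C(15,0)·(4)^0 = 1·1 = 1.
  j = 1: C(15,1)·(4)^1 = 15·4 = 60.
  V_q(n, t) = 1 + 60 = 61.
Step 2: q^n = 5^15 = 30517578125.
Step 3: Hamming bound ⌊q^n / V_q(n,t)⌋ = ⌊30517578125/61⌋ = 500288165.
Step 4: Compare |C| = 512113435 to 500288165: violated.
The claimed |C| lies above the Hamming bound, so no 5-ary code of length 15 with d ≥ 3 can have 512113435 codewords.


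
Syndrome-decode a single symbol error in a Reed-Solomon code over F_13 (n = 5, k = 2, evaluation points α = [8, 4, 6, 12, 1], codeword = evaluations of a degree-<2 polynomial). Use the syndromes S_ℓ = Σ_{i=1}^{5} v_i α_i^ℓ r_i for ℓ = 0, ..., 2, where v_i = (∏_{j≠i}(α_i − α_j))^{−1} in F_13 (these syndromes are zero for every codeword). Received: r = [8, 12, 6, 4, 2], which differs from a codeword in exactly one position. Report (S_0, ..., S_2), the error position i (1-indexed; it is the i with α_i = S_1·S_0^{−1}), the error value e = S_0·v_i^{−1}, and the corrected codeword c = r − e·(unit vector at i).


S = (3, 5, 4), error at position 3, error magnitude e = 9, c = [8, 12, 10, 4, 2].

Step 1: column multipliers v_i = (∏_{j≠i}(α_i − α_j))^{−1} mod 13.
  i = 1 (α = 8): (8−4)(8−6)(8−12)(8−1) = 4·2·(−4)·7 = −224 ≡ 10, so v_1 = 10^{−1} = 4 (mod 13).
  i = 2 (α = 4): (4−8)(4−6)(4−12)(4−1) = (−4)·(−2)·(−8)·3 = −192 ≡ 3, so v_2 = 3^{−1} = 9 (mod 13).
  i = 3 (α = 6): (6−8)(6−4)(6−12)(6−1) = (−2)·2·(−6)·5 = 120 ≡ 3, so v_3 = 3^{−1} = 9 (mod 13).
  i = 4 (α = 12): (12−8)(12−4)(12−6)(12−1) = 4·8·6·11 = 2112 ≡ 6, so v_4 = 6^{−1} = 11 (mod 13).
  i = 5 (α = 1): (1−8)(1−4)(1−6)(1−12) = (−7)·(−3)·(−5)·(−11) = 1155 ≡ 11, so v_5 = 11^{−1} = 6 (mod 13).
  v = [4, 9, 9, 11, 6].
Step 2: syndromes of r = [8, 12, 6, 4, 2] (all sums mod 13).
  S_0 = Σ v_i r_i = 4·8 + 9·12 + 9·6 + 11·4 + 6·2 = 250 ≡ 3.
  S_1 = Σ v_i α_i r_i = 4·8·8 + 9·4·12 + 9·6·6 + 11·12·4 + 6·1·2 = 1552 ≡ 5.
  α_i^2 mod 13 = [12, 3, 10, 1, 1].
  S_2 = Σ v_i α_i^2 r_i = 4·12·8 + 9·3·12 + 9·10·6 + 11·1·4 + 6·1·2 = 1304 ≡ 4.
  S = (3, 5, 4) ≠ 0, so r is not a codeword (an error is present).
Step 3: locate the error. For a single error e at position i, S_ℓ = v_i·e·α_i^ℓ, so α_err = S_1/S_0.
  S_0^{−1} = 3^{−1} = 9 (mod 13), so α_err = 5·9 = 45 ≡ 6 = α_3. Error position i = 3.
  Consistency check: S_2/S_1 = 4·8 = 32 ≡ 6 = α_err ✓ (single-error assumption holds).
Step 4: error magnitude e = S_0/v_3 = S_0·∏_{j≠3}(α_3 − α_j) = 3·3 = 9 ≡ 9 (mod 13).
Step 5: correct position 3: c_3 = r_3 − e = 6 − 9 ≡ 10 (mod 13). Hence c = [8, 12, 10, 4, 2].
  Check: interpolating c through the α_i gives m(x) = 3 + 12·x (degree < 2) with m(α_i) = c_i for every i, so c is indeed a codeword.


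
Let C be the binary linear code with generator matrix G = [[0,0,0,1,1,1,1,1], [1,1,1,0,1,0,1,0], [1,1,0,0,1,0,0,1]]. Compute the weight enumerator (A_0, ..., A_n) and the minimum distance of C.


Weight distribution: A_0 = 1, A_3 = 1, A_4 = 2, A_5 = 3, A_6 = 1. Minimum distance d = 3.

Enumerate all 2^3 = 8 messages m ∈ F_2^3.
For each, compute codeword c = mG in F_2^8, then tally its weight.
  m = 000 → c = 00000000, weight = 0.
  m = 100 → c = 00011111, weight = 5.
  m = 010 → c = 11101010, weight = 5.
  m = 110 → c = 11110101, weight = 6.
  m = 001 → c = 11001001, weight = 4.
  m = 101 → c = 11010110, weight = 5.
  m = 011 → c = 00100011, weight = 3.
  m = 111 → c = 00111100, weight = 4.
Tally weights:
  weight 0: 1 codewords.
  weight 3: 1 codewords.
  weight 4: 2 codewords.
  weight 5: 3 codewords.
  weight 6: 1 codewords.
Minimum distance d = smallest w > 0 with A_w > 0 = 3.
Sanity: Σ A_w = 8 = 2^3 = 8 ✓.


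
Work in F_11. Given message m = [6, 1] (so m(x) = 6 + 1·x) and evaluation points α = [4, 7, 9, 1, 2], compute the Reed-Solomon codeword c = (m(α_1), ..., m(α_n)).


c = [10, 2, 4, 7, 8]

Message polynomial: m(x) = 6 + 1·x (mod 11).
For each evaluation point α_i, compute m(α_i) mod 11:
  α_1 = 4: Horner steps 1 → 10, so m(4) = 10.
  α_2 = 7: Horner steps 1 → 2, so m(7) = 2.
  α_3 = 9: Horner steps 1 → 4, so m(9) = 4.
  α_4 = 1: Horner steps 1 → 7, so m(1) = 7.
  α_5 = 2: Horner steps 1 → 8, so m(2) = 8.
Codeword c = [10, 2, 4, 7, 8] ∈ F_11^5.


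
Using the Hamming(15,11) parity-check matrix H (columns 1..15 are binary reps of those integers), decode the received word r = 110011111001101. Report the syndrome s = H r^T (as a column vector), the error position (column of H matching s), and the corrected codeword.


s = (1, 0, 0, 0)^T, error position = 8, corrected codeword c = 110011101001101

Compute s = H r^T mod 2 one row at a time:
  s_1 = 1 + 1 + 0 + 0 + 1 + 1 + 0 + 1 = 5 ≡ 1 (mod 2).
  s_2 = 0 + 1 + 1 + 1 + 1 + 1 + 0 + 1 = 6 ≡ 0 (mod 2).
  s_3 = 1 + 0 + 1 + 1 + 0 + 0 + 0 + 1 = 4 ≡ 0 (mod 2).
  s_4 = 1 + 0 + 1 + 1 + 1 + 0 + 1 + 1 = 6 ≡ 0 (mod 2).
s = (1, 0, 0, 0)^T — this equals column 8 of H (binary 1000), so error is at position 8.
Correct: flip bit 8 of r = 110011111001101 to get c = 110011101001101.


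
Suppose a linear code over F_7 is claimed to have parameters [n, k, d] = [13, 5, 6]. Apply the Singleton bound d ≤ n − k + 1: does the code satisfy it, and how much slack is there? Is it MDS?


Singleton RHS = n − k + 1 = 9, slack = 3, bound satisfied, not MDS.

Singleton bound: d ≤ n − k + 1.
Here n = 13, k = 5, so n − k + 1 = 9.
Given d = 6, check d ≤ 9: YES.
Slack = (n − k + 1) − d = 3.
The code is NOT MDS (slack = 3 > 0).
Description: the claimed parameters are [13, 5, 6]_7; such a code would be non-MDS.


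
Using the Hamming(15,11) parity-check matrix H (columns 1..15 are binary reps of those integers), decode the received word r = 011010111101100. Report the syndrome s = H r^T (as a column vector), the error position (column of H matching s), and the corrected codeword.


s = (1, 0, 0, 1)^T, error position = 9, corrected codeword c = 011010110101100

Compute s = H r^T mod 2 one row at a time:
  s_1 = 1 + 1 + 1 + 0 + 1 + 1 + 0 + 0 = 5 ≡ 1 (mod 2).
  s_2 = 0 + 1 + 0 + 1 + 1 + 1 + 0 + 0 = 4 ≡ 0 (mod 2).
  s_3 = 1 + 1 + 0 + 1 + 1 + 0 + 0 + 0 = 4 ≡ 0 (mod 2).
  s_4 = 0 + 1 + 1 + 1 + 1 + 0 + 1 + 0 = 5 ≡ 1 (mod 2).
s = (1, 0, 0, 1)^T — this equals column 9 of H (binary 1001), so error is at position 9.
Correct: flip bit 9 of r = 011010111101100 to get c = 011010110101100.


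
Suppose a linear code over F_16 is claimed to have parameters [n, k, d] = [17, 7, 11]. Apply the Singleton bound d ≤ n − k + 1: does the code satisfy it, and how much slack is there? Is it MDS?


Singleton RHS = n − k + 1 = 11, slack = 0, bound satisfied, MDS.

Singleton bound: d ≤ n − k + 1.
Here n = 17, k = 7, so n − k + 1 = 11.
Given d = 11, check d ≤ 11: YES.
Slack = (n − k + 1) − d = 0.
The code is MDS (slack = 0).
Description: the claimed parameters are [17, 7, 11]_16; such a code would be MDS (meets Singleton bound).


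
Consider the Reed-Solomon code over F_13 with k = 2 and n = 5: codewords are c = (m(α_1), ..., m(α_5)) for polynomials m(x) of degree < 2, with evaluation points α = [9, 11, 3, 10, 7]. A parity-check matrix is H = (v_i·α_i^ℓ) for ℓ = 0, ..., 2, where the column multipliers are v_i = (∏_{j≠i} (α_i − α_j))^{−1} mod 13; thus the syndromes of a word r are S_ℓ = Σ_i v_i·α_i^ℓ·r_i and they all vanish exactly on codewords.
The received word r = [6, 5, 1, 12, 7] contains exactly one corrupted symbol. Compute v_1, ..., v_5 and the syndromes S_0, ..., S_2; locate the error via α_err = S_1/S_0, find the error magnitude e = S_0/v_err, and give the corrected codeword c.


S = (1, 3, 9), error at position 3, error magnitude e = 5, c = [6, 5, 9, 12, 7].

Step 1: column multipliers v_i = (∏_{j≠i}(α_i − α_j))^{−1} mod 13.
  i = 1 (α = 9): (9−11)(9−3)(9−10)(9−7) = (−2)·6·(−1)·2 = 24 ≡ 11, so v_1 = 11^{−1} = 6 (mod 13).
  i = 2 (α = 11): (11−9)(11−3)(11−10)(11−7) = 2·8·1·4 = 64 ≡ 12, so v_2 = 12^{−1} = 12 (mod 13).
  i = 3 (α = 3): (3−9)(3−11)(3−10)(3−7) = (−6)·(−8)·(−7)·(−4) = 1344 ≡ 5, so v_3 = 5^{−1} = 8 (mod 13).
  i = 4 (α = 10): (10−9)(10−11)(10−3)(10−7) = 1·(−1)·7·3 = −21 ≡ 5, so v_4 = 5^{−1} = 8 (mod 13).
  i = 5 (α = 7): (7−9)(7−11)(7−3)(7−10) = (−2)·(−4)·4·(−3) = −96 ≡ 8, so v_5 = 8^{−1} = 5 (mod 13).
  v = [6, 12, 8, 8, 5].
Step 2: syndromes of r = [6, 5, 1, 12, 7] (all sums mod 13).
  S_0 = Σ v_i r_i = 6·6 + 12·5 + 8·1 + 8·12 + 5·7 = 235 ≡ 1.
  S_1 = Σ v_i α_i r_i = 6·9·6 + 12·11·5 + 8·3·1 + 8·10·12 + 5·7·7 = 2213 ≡ 3.
  α_i^2 mod 13 = [3, 4, 9, 9, 10].
  S_2 = Σ v_i α_i^2 r_i = 6·3·6 + 12·4·5 + 8·9·1 + 8·9·12 + 5·10·7 = 1634 ≡ 9.
  S = (1, 3, 9) ≠ 0, so r is not a codeword (an error is present).
Step 3: locate the error. For a single error e at position i, S_ℓ = v_i·e·α_i^ℓ, so α_err = S_1/S_0.
  S_0^{−1} = 1^{−1} = 1 (mod 13), so α_err = 3·1 = 3 ≡ 3 = α_3. Error position i = 3.
  Consistency check: S_2/S_1 = 9·9 = 81 ≡ 3 = α_err ✓ (single-error assumption holds).
Step 4: error magnitude e = S_0/v_3 = S_0·∏_{j≠3}(α_3 − α_j) = 1·5 = 5 ≡ 5 (mod 13).
Step 5: correct position 3: c_3 = r_3 − e = 1 − 5 ≡ 9 (mod 13). Hence c = [6, 5, 9, 12, 7].
  Check: interpolating c through the α_i gives m(x) = 4 + 6·x (degree < 2) with m(α_i) = c_i for every i, so c is indeed a codeword.


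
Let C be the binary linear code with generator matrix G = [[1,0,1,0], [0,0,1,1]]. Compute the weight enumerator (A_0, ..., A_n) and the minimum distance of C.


Weight distribution: A_0 = 1, A_2 = 3. Minimum distance d = 2.

Enumerate all 2^2 = 4 messages m ∈ F_2^2.
For each, compute codeword c = mG in F_2^4, then tally its weight.
  m = 00 → c = 0000, weight = 0.
  m = 10 → c = 1010, weight = 2.
  m = 01 → c = 0011, weight = 2.
  m = 11 → c = 1001, weight = 2.
Tally weights:
  weight 0: 1 codewords.
  weight 2: 3 codewords.
Minimum distance d = smallest w > 0 with A_w > 0 = 2.
Sanity: Σ A_w = 4 = 2^2 = 4 ✓.


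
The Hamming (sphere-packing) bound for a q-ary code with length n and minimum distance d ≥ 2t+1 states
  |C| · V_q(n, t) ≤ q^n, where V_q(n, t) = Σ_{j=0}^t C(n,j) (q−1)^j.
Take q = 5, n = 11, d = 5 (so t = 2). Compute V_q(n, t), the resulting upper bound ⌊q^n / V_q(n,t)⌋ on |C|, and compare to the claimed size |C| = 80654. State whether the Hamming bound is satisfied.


V_q(n, t) = 925, q^n = 48828125, Hamming bound = 52787, |C| = 80654 > bound (violated).

Step 1: Compute V_q(n, t) = Σ_{j=0}^2 C(n, j) (q−1)^j.
  j = 0: C(11,0)·(4)^0 = 1·1 = 1.
  j = 1: C(11,1)·(4)^1 = 11·4 = 44.
  j = 2: C(11,2)·(4)^2 = 55·16 = 880.
  V_q(n, t) = 1 + 44 + 880 = 925.
Step 2: q^n = 5^11 = 48828125.
Step 3: Hamming bound ⌊q^n / V_q(n,t)⌋ = ⌊48828125/925⌋ = 52787.
Step 4: Compare |C| = 80654 to 52787: violated.
The claimed |C| lies above the Hamming bound, so no 5-ary code of length 11 with d ≥ 5 can have 80654 codewords.
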